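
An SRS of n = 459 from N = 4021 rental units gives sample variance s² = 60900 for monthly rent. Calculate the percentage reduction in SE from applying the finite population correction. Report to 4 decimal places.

f = n/N = 459/4021 = 0.11415071.
SE_no-fpc = √(s²/n) = 11.518669; SE_fpc = √((1−f)s²/n) = 10.841322.
Ratio = √(1−f) = 0.94119567. Reduction = 100·(1 − 0.94119567) = 5.8804%.

5.8804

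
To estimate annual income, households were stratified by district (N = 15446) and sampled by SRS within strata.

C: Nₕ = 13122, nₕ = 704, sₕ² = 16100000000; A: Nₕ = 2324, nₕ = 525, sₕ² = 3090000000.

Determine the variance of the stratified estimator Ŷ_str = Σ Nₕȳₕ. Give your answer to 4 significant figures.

Var(Ŷ_str) = Σₕ Nₕ²(1 − fₕ)sₕ²/nₕ.
C: 13122²·(1 − 704/13122)·16100000000/704 = 3.7265324 × 10^15.
A: 2324²·(1 − 525/2324)·3090000000/525 = 2.4607442 × 10^13.
Sum = 3.7511398 × 10^15.

3.751 × 10^15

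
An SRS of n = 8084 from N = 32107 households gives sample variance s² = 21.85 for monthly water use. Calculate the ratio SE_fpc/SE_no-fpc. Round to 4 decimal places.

0.8650

f = n/N = 8084/32107 = 0.25178310.
SE_no-fpc = √(s²/n) = 0.051989132; SE_fpc = √((1−f)s²/n) = 0.044970356.
Ratio = √(1−f) = 0.86499532.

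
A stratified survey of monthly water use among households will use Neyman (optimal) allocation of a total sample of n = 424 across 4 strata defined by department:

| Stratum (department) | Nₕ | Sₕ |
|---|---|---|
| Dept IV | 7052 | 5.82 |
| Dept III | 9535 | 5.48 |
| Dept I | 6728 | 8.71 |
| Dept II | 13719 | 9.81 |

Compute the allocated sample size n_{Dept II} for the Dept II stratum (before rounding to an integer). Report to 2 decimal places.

199.19

Neyman allocation: nₕ = n·NₕSₕ / Σⱼ NⱼSⱼ.
Σ NⱼSⱼ = 7052·5.82 + 9535·5.48 + 6728·8.71 + 13719·9.81 = 286478.71.
n_{Dept II} = 424·13719·9.81 / 286478.71 = 199.19.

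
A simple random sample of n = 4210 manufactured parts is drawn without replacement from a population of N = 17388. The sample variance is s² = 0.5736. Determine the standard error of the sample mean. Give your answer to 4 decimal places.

0.0102

Under SRS without replacement, Var(ȳ) = (1 − f)·s²/n with f = n/N = 4210/17388 = 0.24212100.
Var(ȳ) = (1 − 0.24212100)·0.5736/4210 = 0.75787900·1.3624703 × 10^-4 = 1.0325876 × 10^-4.
SE(ȳ) = √(1.0325876 × 10^-4) = 0.0102.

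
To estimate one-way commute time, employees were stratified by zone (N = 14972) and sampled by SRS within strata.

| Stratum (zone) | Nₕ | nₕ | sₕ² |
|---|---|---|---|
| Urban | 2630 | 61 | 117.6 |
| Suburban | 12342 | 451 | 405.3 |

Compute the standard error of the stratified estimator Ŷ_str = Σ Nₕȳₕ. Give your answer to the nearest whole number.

12038

Var(Ŷ_str) = Σₕ Nₕ²(1 − fₕ)sₕ²/nₕ.
Urban: 2630²·(1 − 61/2630)·117.6/61 = 1.3025588 × 10^7.
Suburban: 12342²·(1 − 451/12342)·405.3/451 = 1.3188761 × 10^8.
Sum = 1.449132 × 10^8.
SE = √(1.449132 × 10^8) = 12038.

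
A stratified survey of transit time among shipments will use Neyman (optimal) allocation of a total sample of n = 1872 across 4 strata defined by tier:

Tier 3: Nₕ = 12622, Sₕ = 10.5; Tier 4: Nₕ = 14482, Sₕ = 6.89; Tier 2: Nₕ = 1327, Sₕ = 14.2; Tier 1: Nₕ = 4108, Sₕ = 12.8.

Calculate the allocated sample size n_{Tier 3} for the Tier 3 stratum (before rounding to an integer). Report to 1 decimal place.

Neyman allocation: nₕ = n·NₕSₕ / Σⱼ NⱼSⱼ.
Σ NⱼSⱼ = 12622·10.5 + 14482·6.89 + 1327·14.2 + 4108·12.8 = 303737.78.
n_{Tier 3} = 1872·12622·10.5 / 303737.78 = 816.8.

816.8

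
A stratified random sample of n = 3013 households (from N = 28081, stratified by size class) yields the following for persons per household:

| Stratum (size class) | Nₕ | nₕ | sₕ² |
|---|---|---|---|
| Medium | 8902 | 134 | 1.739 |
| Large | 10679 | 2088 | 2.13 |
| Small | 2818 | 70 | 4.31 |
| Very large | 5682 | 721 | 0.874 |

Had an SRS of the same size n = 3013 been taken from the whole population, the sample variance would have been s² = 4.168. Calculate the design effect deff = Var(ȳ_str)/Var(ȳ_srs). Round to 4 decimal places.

1.6611

Var(ȳ_str) = Σ Wₕ²(1−fₕ)sₕ²/nₕ with Wₕ = Nₕ/28081:
  Medium: (8902/28081)²·(1−134/8902)·1.739/134 = 0.00128457
  Large: (10679/28081)²·(1−2088/10679)·2.13/2088 = 1.1868567 × 10^-4
  Small: (2818/28081)²·(1−70/2818)·4.31/70 = 6.0466079 × 10^-4
  Very large: (5682/28081)²·(1−721/5682)·0.874/721 = 4.3333272 × 10^-5
  → Var(ȳ_str) = 0.0020512497.
Var(ȳ_srs) = (1 − 3013/28081)·4.168/3013 = 0.0012349111.
deff = 0.0020512497 / 0.0012349111 = 1.6611.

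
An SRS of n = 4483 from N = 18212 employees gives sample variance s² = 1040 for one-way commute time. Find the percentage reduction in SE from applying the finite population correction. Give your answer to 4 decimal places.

13.1758

f = n/N = 4483/18212 = 0.24615638.
SE_no-fpc = √(s²/n) = 0.48165082; SE_fpc = √((1−f)s²/n) = 0.41818931.
Ratio = √(1−f) = 0.86824168. Reduction = 100·(1 − 0.86824168) = 13.1758%.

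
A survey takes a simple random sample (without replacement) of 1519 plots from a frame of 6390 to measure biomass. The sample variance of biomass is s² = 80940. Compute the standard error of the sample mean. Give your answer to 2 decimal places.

6.37

Under SRS without replacement, Var(ȳ) = (1 − f)·s²/n with f = n/N = 1519/6390 = 0.23771518.
Var(ȳ) = (1 − 0.23771518)·80940/1519 = 0.76228482·53.285056 = 40.618389.
SE(ȳ) = √(40.618389) = 6.37.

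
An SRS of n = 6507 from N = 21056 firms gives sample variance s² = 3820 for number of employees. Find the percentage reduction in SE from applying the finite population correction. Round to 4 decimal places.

f = n/N = 6507/21056 = 0.30903305.
SE_no-fpc = √(s²/n) = 0.76619847; SE_fpc = √((1−f)s²/n) = 0.63689804.
Ratio = √(1−f) = 0.83124422. Reduction = 100·(1 − 0.83124422) = 16.8756%.

16.8756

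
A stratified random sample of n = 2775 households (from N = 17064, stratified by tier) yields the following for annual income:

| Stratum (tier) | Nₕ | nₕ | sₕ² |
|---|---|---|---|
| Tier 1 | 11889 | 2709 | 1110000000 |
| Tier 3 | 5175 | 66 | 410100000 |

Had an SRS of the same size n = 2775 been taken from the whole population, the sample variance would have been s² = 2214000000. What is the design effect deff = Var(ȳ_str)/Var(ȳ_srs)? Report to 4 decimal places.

Var(ȳ_str) = Σ Wₕ²(1−fₕ)sₕ²/nₕ with Wₕ = Nₕ/17064:
  Tier 1: (11889/17064)²·(1−2709/11889)·1110000000/2709 = 153581.99
  Tier 3: (5175/17064)²·(1−66/5175)·410100000/66 = 564196.52
  → Var(ȳ_str) = 717778.51.
Var(ȳ_srs) = (1 − 2775/17064)·2214000000/2775 = 668091.
deff = 717778.51 / 668091 = 1.0744.

1.0744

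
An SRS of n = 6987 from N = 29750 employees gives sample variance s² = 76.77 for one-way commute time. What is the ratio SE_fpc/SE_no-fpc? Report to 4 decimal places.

f = n/N = 6987/29750 = 0.23485714.
SE_no-fpc = √(s²/n) = 0.10482151; SE_fpc = √((1−f)s²/n) = 0.091689935.
Ratio = √(1−f) = 0.87472445.

0.8747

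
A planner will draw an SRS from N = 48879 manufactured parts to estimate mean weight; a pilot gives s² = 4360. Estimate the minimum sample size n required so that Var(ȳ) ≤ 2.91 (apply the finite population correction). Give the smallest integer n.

Without fpc, n₀ = s²/D = 4360/2.91 = 1498.2818.
With fpc, (1 − n/N)·s²/n ≤ D requires n ≥ n₀/(1 + n₀/N) = 1498.2818/(1 + 1498.2818/48879) = 1453.7211.
Rounding up, n = 1454.

1454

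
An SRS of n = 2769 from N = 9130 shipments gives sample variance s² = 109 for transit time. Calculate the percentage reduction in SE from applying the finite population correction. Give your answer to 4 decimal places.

f = n/N = 2769/9130 = 0.30328587.
SE_no-fpc = √(s²/n) = 0.19840462; SE_fpc = √((1−f)s²/n) = 0.16560715.
Ratio = √(1−f) = 0.83469403. Reduction = 100·(1 − 0.83469403) = 16.5306%.

16.5306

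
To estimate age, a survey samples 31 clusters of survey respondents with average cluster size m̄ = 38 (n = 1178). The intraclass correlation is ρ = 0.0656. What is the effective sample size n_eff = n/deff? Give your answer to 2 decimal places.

343.72

deff = 1 + (38 − 1)·0.0656 = 1 + 2.4272 = 3.4272.
n_eff = 1178 / 3.4272 = 343.72.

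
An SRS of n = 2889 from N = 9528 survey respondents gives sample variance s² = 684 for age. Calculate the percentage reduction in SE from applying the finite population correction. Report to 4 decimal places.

f = n/N = 2889/9528 = 0.30321159.
SE_no-fpc = √(s²/n) = 0.48658003; SE_fpc = √((1−f)s²/n) = 0.4061671.
Ratio = √(1−f) = 0.83473853. Reduction = 100·(1 − 0.83473853) = 16.5261%.

16.5261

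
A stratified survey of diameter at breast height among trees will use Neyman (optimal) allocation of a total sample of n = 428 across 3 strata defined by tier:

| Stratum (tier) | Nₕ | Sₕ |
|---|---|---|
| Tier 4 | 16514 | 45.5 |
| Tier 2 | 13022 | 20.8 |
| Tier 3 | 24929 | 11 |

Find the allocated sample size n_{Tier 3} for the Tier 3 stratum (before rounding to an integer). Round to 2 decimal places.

90.53

Neyman allocation: nₕ = n·NₕSₕ / Σⱼ NⱼSⱼ.
Σ NⱼSⱼ = 16514·45.5 + 13022·20.8 + 24929·11 = 1.2964636 × 10^6.
n_{Tier 3} = 428·24929·11 / (1.2964636 × 10^6) = 90.53.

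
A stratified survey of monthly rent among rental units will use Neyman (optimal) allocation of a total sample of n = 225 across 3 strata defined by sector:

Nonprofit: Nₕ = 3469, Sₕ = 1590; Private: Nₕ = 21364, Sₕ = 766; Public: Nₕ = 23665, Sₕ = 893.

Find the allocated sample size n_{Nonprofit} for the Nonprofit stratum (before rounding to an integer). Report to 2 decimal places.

28.85

Neyman allocation: nₕ = n·NₕSₕ / Σⱼ NⱼSⱼ.
Σ NⱼSⱼ = 3469·1590 + 21364·766 + 23665·893 = 4.3013379 × 10^7.
n_{Nonprofit} = 225·3469·1590 / (4.3013379 × 10^7) = 28.85.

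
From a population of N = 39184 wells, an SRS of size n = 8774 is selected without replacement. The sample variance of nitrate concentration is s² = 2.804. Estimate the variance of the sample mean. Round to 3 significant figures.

2.48 × 10^-4

Under SRS without replacement, Var(ȳ) = (1 − f)·s²/n with f = n/N = 8774/39184 = 0.22391793.
Var(ȳ) = (1 − 0.22391793)·2.804/8774 = 0.77608207·3.1958058 × 10^-4 = 2.4802076 × 10^-4.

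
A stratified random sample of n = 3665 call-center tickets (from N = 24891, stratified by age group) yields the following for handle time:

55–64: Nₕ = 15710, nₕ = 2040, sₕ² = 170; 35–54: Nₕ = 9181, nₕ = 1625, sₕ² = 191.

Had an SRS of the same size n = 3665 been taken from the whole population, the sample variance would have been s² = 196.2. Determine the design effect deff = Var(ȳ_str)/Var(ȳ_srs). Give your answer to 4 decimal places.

0.9210

Var(ȳ_str) = Σ Wₕ²(1−fₕ)sₕ²/nₕ with Wₕ = Nₕ/24891:
  55–64: (15710/24891)²·(1−2040/15710)·170/2040 = 0.028885425
  35–54: (9181/24891)²·(1−1625/9181)·191/1625 = 0.013160647
  → Var(ȳ_str) = 0.042046072.
Var(ȳ_srs) = (1 − 3665/24891)·196.2/3665 = 0.045651057.
deff = 0.042046072 / 0.045651057 = 0.9210.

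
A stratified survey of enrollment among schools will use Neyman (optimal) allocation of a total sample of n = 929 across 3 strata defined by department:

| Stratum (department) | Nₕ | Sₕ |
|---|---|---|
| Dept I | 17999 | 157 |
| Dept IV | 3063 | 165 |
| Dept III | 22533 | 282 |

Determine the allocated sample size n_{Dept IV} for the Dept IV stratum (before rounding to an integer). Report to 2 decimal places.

Neyman allocation: nₕ = n·NₕSₕ / Σⱼ NⱼSⱼ.
Σ NⱼSⱼ = 17999·157 + 3063·165 + 22533·282 = 9.685544 × 10^6.
n_{Dept IV} = 929·3063·165 / (9.685544 × 10^6) = 48.48.

48.48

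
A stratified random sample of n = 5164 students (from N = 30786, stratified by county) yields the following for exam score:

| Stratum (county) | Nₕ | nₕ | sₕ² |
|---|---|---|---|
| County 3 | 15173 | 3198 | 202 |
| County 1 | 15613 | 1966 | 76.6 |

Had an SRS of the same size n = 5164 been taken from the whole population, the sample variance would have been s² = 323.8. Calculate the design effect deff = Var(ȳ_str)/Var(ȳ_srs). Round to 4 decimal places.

0.3999

Var(ȳ_str) = Σ Wₕ²(1−fₕ)sₕ²/nₕ with Wₕ = Nₕ/30786:
  County 3: (15173/30786)²·(1−3198/15173)·202/3198 = 0.012109142
  County 1: (15613/30786)²·(1−1966/15613)·76.6/1966 = 0.0087591563
  → Var(ȳ_str) = 0.020868298.
Var(ȳ_srs) = (1 − 5164/30786)·323.8/5164 = 0.052185563.
deff = 0.020868298 / 0.052185563 = 0.3999.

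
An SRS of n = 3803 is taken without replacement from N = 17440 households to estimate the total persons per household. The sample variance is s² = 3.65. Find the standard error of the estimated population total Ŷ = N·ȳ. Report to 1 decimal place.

Var(Ŷ) = N²·Var(ȳ) = N²·(1 − n/N)·s²/n.
f = 3803/17440 = 0.21806193; Var(ȳ) = 0.78193807·3.65/3803 = 7.5047961 × 10^-4.
Var(Ŷ) = 17440² · (7.5047961 × 10^-4) = 228261.08.
SE(Ŷ) = √(228261.08) = 477.8.

477.8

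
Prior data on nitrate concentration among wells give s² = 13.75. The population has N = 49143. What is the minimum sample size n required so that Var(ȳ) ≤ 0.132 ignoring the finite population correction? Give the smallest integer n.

105

Without fpc, n₀ = s²/D = 13.75/0.132 = 104.1667.
Rounding up, n = 105.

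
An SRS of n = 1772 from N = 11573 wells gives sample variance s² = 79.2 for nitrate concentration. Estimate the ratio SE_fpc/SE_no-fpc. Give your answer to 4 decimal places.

f = n/N = 1772/11573 = 0.15311501.
SE_no-fpc = √(s²/n) = 0.21141253; SE_fpc = √((1−f)s²/n) = 0.19455525.
Ratio = √(1−f) = 0.92026354.

0.9203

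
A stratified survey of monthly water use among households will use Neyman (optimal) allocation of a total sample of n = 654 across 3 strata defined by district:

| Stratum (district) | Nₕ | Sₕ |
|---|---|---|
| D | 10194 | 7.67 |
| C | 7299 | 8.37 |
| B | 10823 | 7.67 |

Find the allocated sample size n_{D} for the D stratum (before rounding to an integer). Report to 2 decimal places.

Neyman allocation: nₕ = n·NₕSₕ / Σⱼ NⱼSⱼ.
Σ NⱼSⱼ = 10194·7.67 + 7299·8.37 + 10823·7.67 = 222293.02.
n_{D} = 654·10194·7.67 / 222293.02 = 230.03.

230.03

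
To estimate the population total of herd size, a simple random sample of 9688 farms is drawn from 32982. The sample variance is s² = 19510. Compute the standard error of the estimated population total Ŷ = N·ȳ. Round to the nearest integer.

Var(Ŷ) = N²·Var(ȳ) = N²·(1 − n/N)·s²/n.
f = 9688/32982 = 0.29373598; Var(ȳ) = 0.70626402·19510/9688 = 1.4222968.
Var(Ŷ) = 32982² · 1.4222968 = 1.547192 × 10^9.
SE(Ŷ) = √(1.547192 × 10^9) = 39334.

39334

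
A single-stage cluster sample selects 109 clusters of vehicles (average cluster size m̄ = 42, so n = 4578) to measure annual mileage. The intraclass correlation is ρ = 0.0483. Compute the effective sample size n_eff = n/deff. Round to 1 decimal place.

1536.1

deff = 1 + (42 − 1)·0.0483 = 1 + 1.9803 = 2.9803.
n_eff = 4578 / 2.9803 = 1536.1.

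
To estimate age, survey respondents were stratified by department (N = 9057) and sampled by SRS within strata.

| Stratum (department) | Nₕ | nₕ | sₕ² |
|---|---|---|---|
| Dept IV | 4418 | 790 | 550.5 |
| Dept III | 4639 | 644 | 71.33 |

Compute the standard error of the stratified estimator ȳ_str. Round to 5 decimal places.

Var(ȳ_str) = Σₕ Wₕ²(1 − fₕ)sₕ²/nₕ with Wₕ = Nₕ/N, N = 9057.
Dept IV: Wₕ = 0.48779949; term = 0.48779949²·(1 − 0.17881394)·550.5/790 = 0.13616155.
Dept III: Wₕ = 0.51220051; term = 0.51220051²·(1 − 0.13882302)·71.33/644 = 0.025024118.
Sum = 0.16118567.
SE = √(0.16118567) = 0.40148.

0.40148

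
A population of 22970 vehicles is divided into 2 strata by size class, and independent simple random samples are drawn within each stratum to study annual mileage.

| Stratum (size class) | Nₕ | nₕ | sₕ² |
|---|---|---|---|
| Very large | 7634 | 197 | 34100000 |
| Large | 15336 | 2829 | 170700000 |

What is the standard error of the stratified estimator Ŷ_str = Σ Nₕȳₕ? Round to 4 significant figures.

4.626 × 10^6

Var(Ŷ_str) = Σₕ Nₕ²(1 − fₕ)sₕ²/nₕ.
Very large: 7634²·(1 − 197/7634)·34100000/197 = 9.8273877 × 10^12.
Large: 15336²·(1 − 2829/15336)·170700000/2829 = 1.157353 × 10^13.
Sum = 2.1400918 × 10^13.
SE = √(2.1400918 × 10^13) = 4.626 × 10^6.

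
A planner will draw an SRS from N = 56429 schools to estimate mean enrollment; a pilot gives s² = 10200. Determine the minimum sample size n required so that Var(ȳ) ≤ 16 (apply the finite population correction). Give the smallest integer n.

631

Without fpc, n₀ = s²/D = 10200/16 = 637.5000.
With fpc, (1 − n/N)·s²/n ≤ D requires n ≥ n₀/(1 + n₀/N) = 637.5000/(1 + 637.5000/56429) = 630.3784.
Rounding up, n = 631.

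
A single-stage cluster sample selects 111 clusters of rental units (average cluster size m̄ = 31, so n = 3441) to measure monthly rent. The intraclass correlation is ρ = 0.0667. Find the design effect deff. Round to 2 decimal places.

deff = 1 + (31 − 1)·0.0667 = 1 + 2.001 = 3.001.

3.00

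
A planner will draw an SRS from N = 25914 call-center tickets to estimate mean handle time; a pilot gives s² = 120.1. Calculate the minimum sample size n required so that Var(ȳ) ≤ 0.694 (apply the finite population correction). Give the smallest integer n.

Without fpc, n₀ = s²/D = 120.1/0.694 = 173.0548.
With fpc, (1 − n/N)·s²/n ≤ D requires n ≥ n₀/(1 + n₀/N) = 173.0548/(1 + 173.0548/25914) = 171.9068.
Rounding up, n = 172.

172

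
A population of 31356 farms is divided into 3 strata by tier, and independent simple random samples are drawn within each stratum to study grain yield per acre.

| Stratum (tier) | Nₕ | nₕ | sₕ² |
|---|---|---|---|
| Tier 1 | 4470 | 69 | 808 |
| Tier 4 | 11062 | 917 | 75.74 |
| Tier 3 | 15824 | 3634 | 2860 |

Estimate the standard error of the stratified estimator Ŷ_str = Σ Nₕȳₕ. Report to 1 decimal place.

Var(Ŷ_str) = Σₕ Nₕ²(1 − fₕ)sₕ²/nₕ.
Tier 1: 4470²·(1 − 69/4470)·808/69 = 2.3036747 × 10^8.
Tier 4: 11062²·(1 − 917/11062)·75.74/917 = 9.2691876 × 10^6.
Tier 3: 15824²·(1 − 3634/15824)·2860/3634 = 1.5181025 × 10^8.
Sum = 3.9144691 × 10^8.
SE = √(3.9144691 × 10^8) = 19785.0.

19785.0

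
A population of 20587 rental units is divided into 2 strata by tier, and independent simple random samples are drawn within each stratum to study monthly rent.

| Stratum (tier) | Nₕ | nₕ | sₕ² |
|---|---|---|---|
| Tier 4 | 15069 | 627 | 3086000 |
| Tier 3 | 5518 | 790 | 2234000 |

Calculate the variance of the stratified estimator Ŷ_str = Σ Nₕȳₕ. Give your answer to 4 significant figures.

1.145 × 10^12

Var(Ŷ_str) = Σₕ Nₕ²(1 − fₕ)sₕ²/nₕ.
Tier 4: 15069²·(1 − 627/15069)·3086000/627 = 1.071125 × 10^12.
Tier 3: 5518²·(1 − 790/5518)·2234000/790 = 7.3776023 × 10^10.
Sum = 1.144901 × 10^12.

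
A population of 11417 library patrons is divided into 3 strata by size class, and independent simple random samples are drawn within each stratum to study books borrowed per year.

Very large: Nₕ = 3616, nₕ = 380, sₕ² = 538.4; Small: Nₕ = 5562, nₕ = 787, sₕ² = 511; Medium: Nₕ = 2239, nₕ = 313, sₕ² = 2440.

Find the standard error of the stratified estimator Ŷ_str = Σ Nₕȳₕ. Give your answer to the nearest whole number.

Var(Ŷ_str) = Σₕ Nₕ²(1 − fₕ)sₕ²/nₕ.
Very large: 3616²·(1 − 380/3616)·538.4/380 = 1.6579002 × 10^7.
Small: 5562²·(1 − 787/5562)·511/787 = 1.7244497 × 10^7.
Medium: 2239²·(1 − 313/2239)·2440/313 = 3.3616761 × 10^7.
Sum = 6.744026 × 10^7.
SE = √(6.744026 × 10^7) = 8212.

8212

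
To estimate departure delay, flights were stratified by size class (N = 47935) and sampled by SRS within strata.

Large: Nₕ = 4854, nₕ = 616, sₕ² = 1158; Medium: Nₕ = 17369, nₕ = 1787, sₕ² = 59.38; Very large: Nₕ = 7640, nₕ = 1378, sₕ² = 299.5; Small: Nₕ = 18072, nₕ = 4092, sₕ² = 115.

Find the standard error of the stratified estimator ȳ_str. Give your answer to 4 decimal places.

0.1684

Var(ȳ_str) = Σₕ Wₕ²(1 − fₕ)sₕ²/nₕ with Wₕ = Nₕ/N, N = 47935.
Large: Wₕ = 0.10126213; term = 0.10126213²·(1 − 0.12690564)·1158/616 = 0.016829961.
Medium: Wₕ = 0.36234484; term = 0.36234484²·(1 − 0.10288445)·59.38/1787 = 0.0039138862.
Very large: Wₕ = 0.15938250; term = 0.15938250²·(1 − 0.18036649)·299.5/1378 = 0.0045253124.
Small: Wₕ = 0.37701054; term = 0.37701054²·(1 − 0.22642762)·115/4092 = 0.003090083.
Sum = 0.028359243.
SE = √(0.028359243) = 0.1684.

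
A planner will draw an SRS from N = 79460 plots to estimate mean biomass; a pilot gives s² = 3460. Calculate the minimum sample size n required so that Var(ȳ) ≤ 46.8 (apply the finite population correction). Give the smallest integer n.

74

Without fpc, n₀ = s²/D = 3460/46.8 = 73.9316.
With fpc, (1 − n/N)·s²/n ≤ D requires n ≥ n₀/(1 + n₀/N) = 73.9316/(1 + 73.9316/79460) = 73.8629.
Rounding up, n = 74.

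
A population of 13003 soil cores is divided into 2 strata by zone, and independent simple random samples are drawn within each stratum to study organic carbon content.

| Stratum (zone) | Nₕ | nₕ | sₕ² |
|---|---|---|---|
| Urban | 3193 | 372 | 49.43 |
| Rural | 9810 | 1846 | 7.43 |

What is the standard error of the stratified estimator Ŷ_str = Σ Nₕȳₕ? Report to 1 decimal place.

Var(Ŷ_str) = Σₕ Nₕ²(1 − fₕ)sₕ²/nₕ.
Urban: 3193²·(1 − 372/3193)·49.43/372 = 1.1968774 × 10^6.
Rural: 9810²·(1 − 1846/9810)·7.43/1846 = 314454.18.
Sum = 1.5113316 × 10^6.
SE = √(1.5113316 × 10^6) = 1229.4.

1229.4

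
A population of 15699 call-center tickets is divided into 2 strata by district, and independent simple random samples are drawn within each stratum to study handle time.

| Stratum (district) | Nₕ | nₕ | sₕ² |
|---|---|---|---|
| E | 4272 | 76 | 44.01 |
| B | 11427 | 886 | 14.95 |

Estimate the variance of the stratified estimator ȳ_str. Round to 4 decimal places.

0.0504

Var(ȳ_str) = Σₕ Wₕ²(1 − fₕ)sₕ²/nₕ with Wₕ = Nₕ/N, N = 15699.
E: Wₕ = 0.27211924; term = 0.27211924²·(1 − 0.01779026)·44.01/76 = 0.0421173.
B: Wₕ = 0.72788076; term = 0.72788076²·(1 − 0.07753566)·14.95/886 = 0.0082466494.
Sum = 0.050363949.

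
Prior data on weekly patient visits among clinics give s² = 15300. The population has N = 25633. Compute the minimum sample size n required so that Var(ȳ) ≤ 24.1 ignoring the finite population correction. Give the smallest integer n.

635

Without fpc, n₀ = s²/D = 15300/24.1 = 634.8548.
Rounding up, n = 635.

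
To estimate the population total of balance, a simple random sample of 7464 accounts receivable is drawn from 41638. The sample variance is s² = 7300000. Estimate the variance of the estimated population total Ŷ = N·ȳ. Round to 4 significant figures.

1.392 × 10^12

Var(Ŷ) = N²·Var(ȳ) = N²·(1 − n/N)·s²/n.
f = 7464/41638 = 0.17925933; Var(ȳ) = 0.82074067·7300000/7464 = 802.70725.
Var(Ŷ) = 41638² · 802.70725 = 1.3916721 × 10^12.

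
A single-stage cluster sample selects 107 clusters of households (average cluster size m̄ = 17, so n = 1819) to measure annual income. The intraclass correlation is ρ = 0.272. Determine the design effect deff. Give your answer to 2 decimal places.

deff = 1 + (17 − 1)·0.272 = 1 + 4.352 = 5.352.

5.35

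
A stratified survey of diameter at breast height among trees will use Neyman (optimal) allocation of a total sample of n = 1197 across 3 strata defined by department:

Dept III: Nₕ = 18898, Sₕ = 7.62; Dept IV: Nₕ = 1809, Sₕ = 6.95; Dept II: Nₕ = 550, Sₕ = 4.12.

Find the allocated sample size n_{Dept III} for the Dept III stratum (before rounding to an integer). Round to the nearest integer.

1085

Neyman allocation: nₕ = n·NₕSₕ / Σⱼ NⱼSⱼ.
Σ NⱼSⱼ = 18898·7.62 + 1809·6.95 + 550·4.12 = 158841.31.
n_{Dept III} = 1197·18898·7.62 / 158841.31 = 1085.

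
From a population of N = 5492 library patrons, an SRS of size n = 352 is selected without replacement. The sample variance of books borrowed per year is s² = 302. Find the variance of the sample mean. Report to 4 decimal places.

0.8030

Under SRS without replacement, Var(ȳ) = (1 − f)·s²/n with f = n/N = 352/5492 = 0.06409323.
Var(ȳ) = (1 − 0.06409323)·302/352 = 0.93590677·0.85795455 = 0.80296547.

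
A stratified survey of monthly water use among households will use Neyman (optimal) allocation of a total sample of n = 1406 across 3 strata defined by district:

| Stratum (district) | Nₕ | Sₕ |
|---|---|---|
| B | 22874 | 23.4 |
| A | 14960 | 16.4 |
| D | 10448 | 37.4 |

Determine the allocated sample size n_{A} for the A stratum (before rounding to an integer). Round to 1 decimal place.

Neyman allocation: nₕ = n·NₕSₕ / Σⱼ NⱼSⱼ.
Σ NⱼSⱼ = 22874·23.4 + 14960·16.4 + 10448·37.4 = 1.1713508 × 10^6.
n_{A} = 1406·14960·16.4 / (1.1713508 × 10^6) = 294.5.

294.5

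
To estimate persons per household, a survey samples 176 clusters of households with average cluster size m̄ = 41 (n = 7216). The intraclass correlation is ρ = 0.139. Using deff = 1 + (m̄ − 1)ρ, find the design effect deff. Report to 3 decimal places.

6.560

deff = 1 + (41 − 1)·0.139 = 1 + 5.56 = 6.56.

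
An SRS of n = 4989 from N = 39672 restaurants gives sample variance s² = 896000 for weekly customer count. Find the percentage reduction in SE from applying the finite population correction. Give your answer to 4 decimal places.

f = n/N = 4989/39672 = 0.12575620.
SE_no-fpc = √(s²/n) = 13.40131; SE_fpc = √((1−f)s²/n) = 12.53036.
Ratio = √(1−f) = 0.93501005. Reduction = 100·(1 − 0.93501005) = 6.4990%.

6.4990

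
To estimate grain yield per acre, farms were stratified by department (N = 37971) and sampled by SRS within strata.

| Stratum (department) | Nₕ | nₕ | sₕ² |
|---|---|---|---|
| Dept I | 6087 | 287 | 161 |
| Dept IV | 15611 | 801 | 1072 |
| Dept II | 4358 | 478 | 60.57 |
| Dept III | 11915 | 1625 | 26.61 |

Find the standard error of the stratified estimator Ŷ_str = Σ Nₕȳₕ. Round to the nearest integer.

18259

Var(Ŷ_str) = Σₕ Nₕ²(1 − fₕ)sₕ²/nₕ.
Dept I: 6087²·(1 − 287/6087)·161/287 = 1.980502 × 10^7.
Dept IV: 15611²·(1 − 801/15611)·1072/801 = 3.0941976 × 10^8.
Dept II: 4358²·(1 − 478/4358)·60.57/478 = 2.1426371 × 10^6.
Dept III: 11915²·(1 − 1625/11915)·26.61/1625 = 2.0077098 × 10^6.
Sum = 3.3337513 × 10^8.
SE = √(3.3337513 × 10^8) = 18259.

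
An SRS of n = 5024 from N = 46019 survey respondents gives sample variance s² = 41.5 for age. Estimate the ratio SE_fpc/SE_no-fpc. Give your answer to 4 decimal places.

f = n/N = 5024/46019 = 0.10917230.
SE_no-fpc = √(s²/n) = 0.090886469; SE_fpc = √((1−f)s²/n) = 0.085781985.
Ratio = √(1−f) = 0.94383669.

0.9438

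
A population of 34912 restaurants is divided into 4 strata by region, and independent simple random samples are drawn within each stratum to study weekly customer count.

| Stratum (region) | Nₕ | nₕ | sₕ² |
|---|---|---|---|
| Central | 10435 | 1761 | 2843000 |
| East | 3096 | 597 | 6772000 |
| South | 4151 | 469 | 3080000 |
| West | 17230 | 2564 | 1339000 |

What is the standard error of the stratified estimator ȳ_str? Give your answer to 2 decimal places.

Var(ȳ_str) = Σₕ Wₕ²(1 − fₕ)sₕ²/nₕ with Wₕ = Nₕ/N, N = 34912.
Central: Wₕ = 0.29889436; term = 0.29889436²·(1 − 0.16875898)·2843000/1761 = 119.88916.
East: Wₕ = 0.08868011; term = 0.08868011²·(1 − 0.19282946)·6772000/597 = 72.004621.
South: Wₕ = 0.11889895; term = 0.11889895²·(1 − 0.11298482)·3080000/469 = 82.350252.
West: Wₕ = 0.49352658; term = 0.49352658²·(1 − 0.14881021)·1339000/2564 = 108.27048.
Sum = 382.51451.
SE = √(382.51451) = 19.56.

19.56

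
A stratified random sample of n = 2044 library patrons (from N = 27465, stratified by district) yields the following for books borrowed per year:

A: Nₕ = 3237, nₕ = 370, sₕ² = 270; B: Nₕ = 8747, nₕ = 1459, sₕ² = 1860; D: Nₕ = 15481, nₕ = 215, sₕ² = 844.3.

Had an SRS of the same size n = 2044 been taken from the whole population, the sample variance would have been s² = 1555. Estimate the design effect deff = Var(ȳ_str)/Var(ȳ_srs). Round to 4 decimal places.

Var(ȳ_str) = Σ Wₕ²(1−fₕ)sₕ²/nₕ with Wₕ = Nₕ/27465:
  A: (3237/27465)²·(1−370/3237)·270/370 = 0.0089778682
  B: (8747/27465)²·(1−1459/8747)·1860/1459 = 0.10773726
  D: (15481/27465)²·(1−215/15481)·844.3/215 = 1.230335
  → Var(ȳ_str) = 1.3470501.
Var(ȳ_srs) = (1 − 2044/27465)·1555/2044 = 0.7041457.
deff = 1.3470501 / 0.7041457 = 1.9130.

1.9130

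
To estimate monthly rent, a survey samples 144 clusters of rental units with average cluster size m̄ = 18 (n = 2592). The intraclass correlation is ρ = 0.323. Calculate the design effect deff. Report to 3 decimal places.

6.491

deff = 1 + (18 − 1)·0.323 = 1 + 5.491 = 6.491.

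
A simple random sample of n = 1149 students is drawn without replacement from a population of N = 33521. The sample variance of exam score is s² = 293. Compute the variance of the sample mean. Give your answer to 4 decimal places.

0.2463

Under SRS without replacement, Var(ȳ) = (1 − f)·s²/n with f = n/N = 1149/33521 = 0.03427702.
Var(ȳ) = (1 − 0.03427702)·293/1149 = 0.96572298·0.25500435 = 0.24626356.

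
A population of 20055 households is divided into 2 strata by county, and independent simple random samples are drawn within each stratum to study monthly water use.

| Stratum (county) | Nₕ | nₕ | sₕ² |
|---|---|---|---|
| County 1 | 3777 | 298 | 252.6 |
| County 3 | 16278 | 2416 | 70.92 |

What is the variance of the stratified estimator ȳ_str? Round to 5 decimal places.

0.04416

Var(ȳ_str) = Σₕ Wₕ²(1 − fₕ)sₕ²/nₕ with Wₕ = Nₕ/N, N = 20055.
County 1: Wₕ = 0.18833209; term = 0.18833209²·(1 − 0.07889860)·252.6/298 = 0.027693201.
County 3: Wₕ = 0.81166791; term = 0.81166791²·(1 − 0.14842118)·70.92/2416 = 0.016468476.
Sum = 0.044161677.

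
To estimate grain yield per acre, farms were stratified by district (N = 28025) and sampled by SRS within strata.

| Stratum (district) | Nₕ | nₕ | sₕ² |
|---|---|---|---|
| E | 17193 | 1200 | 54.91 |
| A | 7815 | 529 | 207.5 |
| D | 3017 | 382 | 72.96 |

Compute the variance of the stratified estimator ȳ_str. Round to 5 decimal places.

Var(ȳ_str) = Σₕ Wₕ²(1 − fₕ)sₕ²/nₕ with Wₕ = Nₕ/N, N = 28025.
E: Wₕ = 0.61348796; term = 0.61348796²·(1 − 0.06979585)·54.91/1200 = 0.016019928.
A: Wₕ = 0.27885816; term = 0.27885816²·(1 − 0.06769034)·207.5/529 = 0.028437364.
D: Wₕ = 0.10765388; term = 0.10765388²·(1 − 0.12661584)·72.96/382 = 0.0019332417.
Sum = 0.046390534.

0.04639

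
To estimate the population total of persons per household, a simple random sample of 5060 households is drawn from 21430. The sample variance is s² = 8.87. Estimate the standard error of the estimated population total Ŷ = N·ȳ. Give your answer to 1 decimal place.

784.2

Var(Ŷ) = N²·Var(ȳ) = N²·(1 − n/N)·s²/n.
f = 5060/21430 = 0.23611759; Var(ȳ) = 0.76388241·8.87/5060 = 0.0013390587.
Var(Ŷ) = 21430² · 0.0013390587 = 614955.88.
SE(Ŷ) = √(614955.88) = 784.2.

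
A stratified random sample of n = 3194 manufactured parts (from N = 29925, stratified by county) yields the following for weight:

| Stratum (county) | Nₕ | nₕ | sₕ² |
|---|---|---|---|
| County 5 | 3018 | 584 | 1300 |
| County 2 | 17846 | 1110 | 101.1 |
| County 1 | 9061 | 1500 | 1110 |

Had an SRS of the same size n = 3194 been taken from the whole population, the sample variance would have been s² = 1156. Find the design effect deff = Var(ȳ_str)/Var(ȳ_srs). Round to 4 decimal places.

Var(ȳ_str) = Σ Wₕ²(1−fₕ)sₕ²/nₕ with Wₕ = Nₕ/29925:
  County 5: (3018/29925)²·(1−584/3018)·1300/584 = 0.018260051
  County 2: (17846/29925)²·(1−1110/17846)·101.1/1110 = 0.030377527
  County 1: (9061/29925)²·(1−1500/9061)·1110/1500 = 0.056613339
  → Var(ȳ_str) = 0.10525092.
Var(ȳ_srs) = (1 − 3194/29925)·1156/3194 = 0.32329871.
deff = 0.10525092 / 0.32329871 = 0.3256.

0.3256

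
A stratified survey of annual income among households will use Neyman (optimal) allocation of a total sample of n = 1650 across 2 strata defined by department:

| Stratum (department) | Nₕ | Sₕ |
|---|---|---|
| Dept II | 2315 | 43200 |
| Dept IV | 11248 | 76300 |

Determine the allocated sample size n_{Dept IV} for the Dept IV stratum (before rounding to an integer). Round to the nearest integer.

Neyman allocation: nₕ = n·NₕSₕ / Σⱼ NⱼSⱼ.
Σ NⱼSⱼ = 2315·43200 + 11248·76300 = 9.582304 × 10^8.
n_{Dept IV} = 1650·11248·76300 / (9.582304 × 10^8) = 1478.

1478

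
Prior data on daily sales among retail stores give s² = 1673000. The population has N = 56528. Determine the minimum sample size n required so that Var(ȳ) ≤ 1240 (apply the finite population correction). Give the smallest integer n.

Without fpc, n₀ = s²/D = 1673000/1240 = 1349.1935.
With fpc, (1 − n/N)·s²/n ≤ D requires n ≥ n₀/(1 + n₀/N) = 1349.1935/(1 + 1349.1935/56528) = 1317.7420.
Rounding up, n = 1318.

1318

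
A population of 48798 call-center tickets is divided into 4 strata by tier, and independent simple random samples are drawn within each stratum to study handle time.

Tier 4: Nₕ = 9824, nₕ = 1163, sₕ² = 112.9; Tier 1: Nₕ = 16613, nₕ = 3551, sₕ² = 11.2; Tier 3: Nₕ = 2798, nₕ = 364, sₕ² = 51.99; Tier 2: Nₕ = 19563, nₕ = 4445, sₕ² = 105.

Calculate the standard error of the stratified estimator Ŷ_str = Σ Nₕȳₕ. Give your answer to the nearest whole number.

4111

Var(Ŷ_str) = Σₕ Nₕ²(1 − fₕ)sₕ²/nₕ.
Tier 4: 9824²·(1 − 1163/9824)·112.9/1163 = 8.2598207 × 10^6.
Tier 1: 16613²·(1 − 3551/16613)·11.2/3551 = 684423.79.
Tier 3: 2798²·(1 − 364/2798)·51.99/364 = 972717.47.
Tier 2: 19563²·(1 − 4445/19563)·105/4445 = 6.9863016 × 10^6.
Sum = 1.6903264 × 10^7.
SE = √(1.6903264 × 10^7) = 4111.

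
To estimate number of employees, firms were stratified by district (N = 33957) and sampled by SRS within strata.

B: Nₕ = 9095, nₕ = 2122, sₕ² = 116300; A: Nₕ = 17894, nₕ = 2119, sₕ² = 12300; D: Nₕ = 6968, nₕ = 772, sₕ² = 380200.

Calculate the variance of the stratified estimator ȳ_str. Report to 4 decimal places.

22.8752

Var(ȳ_str) = Σₕ Wₕ²(1 − fₕ)sₕ²/nₕ with Wₕ = Nₕ/N, N = 33957.
B: Wₕ = 0.26783874; term = 0.26783874²·(1 − 0.23331501)·116300/2122 = 3.0143805.
A: Wₕ = 0.52696057; term = 0.52696057²·(1 − 0.11841958)·12300/2119 = 1.4209943.
D: Wₕ = 0.20520069; term = 0.20520069²·(1 − 0.11079219)·380200/772 = 18.43978.
Sum = 22.875155.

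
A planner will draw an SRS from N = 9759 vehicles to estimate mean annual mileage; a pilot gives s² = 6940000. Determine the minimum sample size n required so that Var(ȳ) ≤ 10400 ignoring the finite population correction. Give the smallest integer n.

668

Without fpc, n₀ = s²/D = 6940000/10400 = 667.3077.
Rounding up, n = 668.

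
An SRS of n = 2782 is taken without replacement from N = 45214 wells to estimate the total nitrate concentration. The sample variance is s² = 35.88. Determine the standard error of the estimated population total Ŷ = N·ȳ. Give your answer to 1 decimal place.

Var(Ŷ) = N²·Var(ȳ) = N²·(1 − n/N)·s²/n.
f = 2782/45214 = 0.06152961; Var(ȳ) = 0.93847039·35.88/2782 = 0.012103637.
Var(Ŷ) = 45214² · 0.012103637 = 2.4743535 × 10^7.
SE(Ŷ) = √(2.4743535 × 10^7) = 4974.3.

4974.3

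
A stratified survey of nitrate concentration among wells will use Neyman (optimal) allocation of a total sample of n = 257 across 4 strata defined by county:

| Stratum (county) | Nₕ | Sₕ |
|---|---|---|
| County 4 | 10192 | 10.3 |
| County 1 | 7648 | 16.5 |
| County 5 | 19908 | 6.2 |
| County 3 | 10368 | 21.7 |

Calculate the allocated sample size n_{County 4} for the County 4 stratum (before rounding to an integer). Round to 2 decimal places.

Neyman allocation: nₕ = n·NₕSₕ / Σⱼ NⱼSⱼ.
Σ NⱼSⱼ = 10192·10.3 + 7648·16.5 + 19908·6.2 + 10368·21.7 = 579584.8.
n_{County 4} = 257·10192·10.3 / 579584.8 = 46.55.

46.55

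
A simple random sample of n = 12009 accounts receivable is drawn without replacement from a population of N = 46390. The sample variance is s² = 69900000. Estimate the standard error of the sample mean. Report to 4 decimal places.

65.6799

Under SRS without replacement, Var(ȳ) = (1 − f)·s²/n with f = n/N = 12009/46390 = 0.25887045.
Var(ȳ) = (1 − 0.25887045)·69900000/12009 = 0.74112955·5820.6345 = 4313.8443.
SE(ȳ) = √(4313.8443) = 65.6799.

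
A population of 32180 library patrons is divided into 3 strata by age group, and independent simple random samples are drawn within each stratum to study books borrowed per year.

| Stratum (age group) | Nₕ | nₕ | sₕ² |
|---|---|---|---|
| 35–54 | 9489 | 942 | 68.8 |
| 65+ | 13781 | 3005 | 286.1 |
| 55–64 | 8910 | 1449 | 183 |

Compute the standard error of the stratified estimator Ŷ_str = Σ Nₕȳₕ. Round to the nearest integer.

5335

Var(Ŷ_str) = Σₕ Nₕ²(1 − fₕ)sₕ²/nₕ.
35–54: 9489²·(1 − 942/9489)·68.8/942 = 5.9234085 × 10^6.
65+: 13781²·(1 − 3005/13781)·286.1/3005 = 1.4138772 × 10^7.
55–64: 8910²·(1 − 1449/8910)·183/1449 = 8.3957104 × 10^6.
Sum = 2.8457891 × 10^7.
SE = √(2.8457891 × 10^7) = 5335.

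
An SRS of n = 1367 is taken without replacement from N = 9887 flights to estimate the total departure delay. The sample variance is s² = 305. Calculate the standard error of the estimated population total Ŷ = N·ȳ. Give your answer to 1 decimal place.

Var(Ŷ) = N²·Var(ȳ) = N²·(1 − n/N)·s²/n.
f = 1367/9887 = 0.13826236; Var(ȳ) = 0.86173764·305/1367 = 0.19226772.
Var(Ŷ) = 9887² · 0.19226772 = 1.8794702 × 10^7.
SE(Ŷ) = √(1.8794702 × 10^7) = 4335.3.

4335.3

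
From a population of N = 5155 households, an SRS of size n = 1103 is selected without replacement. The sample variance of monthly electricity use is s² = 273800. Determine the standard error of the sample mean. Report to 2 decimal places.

13.97

Under SRS without replacement, Var(ȳ) = (1 − f)·s²/n with f = n/N = 1103/5155 = 0.21396702.
Var(ȳ) = (1 − 0.21396702)·273800/1103 = 0.78603298·248.23209 = 195.11861.
SE(ȳ) = √(195.11861) = 13.97.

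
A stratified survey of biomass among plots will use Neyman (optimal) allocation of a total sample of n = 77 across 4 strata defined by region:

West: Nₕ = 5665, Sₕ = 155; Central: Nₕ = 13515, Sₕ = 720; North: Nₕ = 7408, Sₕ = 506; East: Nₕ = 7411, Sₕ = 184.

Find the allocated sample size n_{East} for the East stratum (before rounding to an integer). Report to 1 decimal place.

6.7

Neyman allocation: nₕ = n·NₕSₕ / Σⱼ NⱼSⱼ.
Σ NⱼSⱼ = 5665·155 + 13515·720 + 7408·506 + 7411·184 = 1.5720947 × 10^7.
n_{East} = 77·7411·184 / (1.5720947 × 10^7) = 6.7.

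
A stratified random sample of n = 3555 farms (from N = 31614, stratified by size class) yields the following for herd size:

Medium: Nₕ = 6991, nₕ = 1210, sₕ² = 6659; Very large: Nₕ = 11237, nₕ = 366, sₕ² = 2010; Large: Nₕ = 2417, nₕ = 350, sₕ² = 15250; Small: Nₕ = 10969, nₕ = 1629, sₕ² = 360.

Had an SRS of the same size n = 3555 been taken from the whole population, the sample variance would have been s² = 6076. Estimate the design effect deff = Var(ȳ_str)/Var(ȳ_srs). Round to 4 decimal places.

0.7477

Var(ȳ_str) = Σ Wₕ²(1−fₕ)sₕ²/nₕ with Wₕ = Nₕ/31614:
  Medium: (6991/31614)²·(1−1210/6991)·6659/1210 = 0.22253945
  Very large: (11237/31614)²·(1−366/11237)·2010/366 = 0.6712371
  Large: (2417/31614)²·(1−350/2417)·15250/350 = 0.21780108
  Small: (10969/31614)²·(1−1629/10969)·360/1629 = 0.022653558
  → Var(ȳ_str) = 1.1342312.
Var(ȳ_srs) = (1 − 3555/31614)·6076/3555 = 1.5169487.
deff = 1.1342312 / 1.5169487 = 0.7477.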